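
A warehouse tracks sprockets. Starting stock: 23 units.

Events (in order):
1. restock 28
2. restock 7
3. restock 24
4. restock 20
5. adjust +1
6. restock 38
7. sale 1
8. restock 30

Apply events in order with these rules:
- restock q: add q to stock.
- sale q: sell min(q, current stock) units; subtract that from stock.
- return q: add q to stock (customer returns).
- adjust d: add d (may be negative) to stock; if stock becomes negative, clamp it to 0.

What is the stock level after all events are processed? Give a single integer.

Answer: 170

Derivation:
Processing events:
Start: stock = 23
  Event 1 (restock 28): 23 + 28 = 51
  Event 2 (restock 7): 51 + 7 = 58
  Event 3 (restock 24): 58 + 24 = 82
  Event 4 (restock 20): 82 + 20 = 102
  Event 5 (adjust +1): 102 + 1 = 103
  Event 6 (restock 38): 103 + 38 = 141
  Event 7 (sale 1): sell min(1,141)=1. stock: 141 - 1 = 140. total_sold = 1
  Event 8 (restock 30): 140 + 30 = 170
Final: stock = 170, total_sold = 1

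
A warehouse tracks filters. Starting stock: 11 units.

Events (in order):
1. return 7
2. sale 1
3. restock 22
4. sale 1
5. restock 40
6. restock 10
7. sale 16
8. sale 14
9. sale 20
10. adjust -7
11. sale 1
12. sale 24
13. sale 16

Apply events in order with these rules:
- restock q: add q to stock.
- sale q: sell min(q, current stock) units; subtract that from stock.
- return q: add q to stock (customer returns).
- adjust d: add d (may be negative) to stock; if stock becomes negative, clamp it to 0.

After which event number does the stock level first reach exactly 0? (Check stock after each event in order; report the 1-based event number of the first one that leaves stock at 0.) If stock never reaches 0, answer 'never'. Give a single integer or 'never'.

Answer: 13

Derivation:
Processing events:
Start: stock = 11
  Event 1 (return 7): 11 + 7 = 18
  Event 2 (sale 1): sell min(1,18)=1. stock: 18 - 1 = 17. total_sold = 1
  Event 3 (restock 22): 17 + 22 = 39
  Event 4 (sale 1): sell min(1,39)=1. stock: 39 - 1 = 38. total_sold = 2
  Event 5 (restock 40): 38 + 40 = 78
  Event 6 (restock 10): 78 + 10 = 88
  Event 7 (sale 16): sell min(16,88)=16. stock: 88 - 16 = 72. total_sold = 18
  Event 8 (sale 14): sell min(14,72)=14. stock: 72 - 14 = 58. total_sold = 32
  Event 9 (sale 20): sell min(20,58)=20. stock: 58 - 20 = 38. total_sold = 52
  Event 10 (adjust -7): 38 + -7 = 31
  Event 11 (sale 1): sell min(1,31)=1. stock: 31 - 1 = 30. total_sold = 53
  Event 12 (sale 24): sell min(24,30)=24. stock: 30 - 24 = 6. total_sold = 77
  Event 13 (sale 16): sell min(16,6)=6. stock: 6 - 6 = 0. total_sold = 83
Final: stock = 0, total_sold = 83

First zero at event 13.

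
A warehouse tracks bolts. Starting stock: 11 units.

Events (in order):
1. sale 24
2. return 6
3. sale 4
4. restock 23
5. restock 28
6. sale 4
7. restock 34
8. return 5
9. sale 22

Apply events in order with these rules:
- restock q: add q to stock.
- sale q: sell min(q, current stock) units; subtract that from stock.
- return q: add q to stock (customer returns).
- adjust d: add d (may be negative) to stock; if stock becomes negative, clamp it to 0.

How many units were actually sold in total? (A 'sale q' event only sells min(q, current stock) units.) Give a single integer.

Processing events:
Start: stock = 11
  Event 1 (sale 24): sell min(24,11)=11. stock: 11 - 11 = 0. total_sold = 11
  Event 2 (return 6): 0 + 6 = 6
  Event 3 (sale 4): sell min(4,6)=4. stock: 6 - 4 = 2. total_sold = 15
  Event 4 (restock 23): 2 + 23 = 25
  Event 5 (restock 28): 25 + 28 = 53
  Event 6 (sale 4): sell min(4,53)=4. stock: 53 - 4 = 49. total_sold = 19
  Event 7 (restock 34): 49 + 34 = 83
  Event 8 (return 5): 83 + 5 = 88
  Event 9 (sale 22): sell min(22,88)=22. stock: 88 - 22 = 66. total_sold = 41
Final: stock = 66, total_sold = 41

Answer: 41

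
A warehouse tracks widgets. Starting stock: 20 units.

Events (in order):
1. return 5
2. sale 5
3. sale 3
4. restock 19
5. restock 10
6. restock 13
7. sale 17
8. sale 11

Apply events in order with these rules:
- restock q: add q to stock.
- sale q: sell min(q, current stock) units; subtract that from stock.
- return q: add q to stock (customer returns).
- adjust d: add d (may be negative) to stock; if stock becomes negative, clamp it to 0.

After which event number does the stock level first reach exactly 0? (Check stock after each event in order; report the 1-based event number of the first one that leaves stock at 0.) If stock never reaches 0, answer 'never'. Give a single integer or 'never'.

Processing events:
Start: stock = 20
  Event 1 (return 5): 20 + 5 = 25
  Event 2 (sale 5): sell min(5,25)=5. stock: 25 - 5 = 20. total_sold = 5
  Event 3 (sale 3): sell min(3,20)=3. stock: 20 - 3 = 17. total_sold = 8
  Event 4 (restock 19): 17 + 19 = 36
  Event 5 (restock 10): 36 + 10 = 46
  Event 6 (restock 13): 46 + 13 = 59
  Event 7 (sale 17): sell min(17,59)=17. stock: 59 - 17 = 42. total_sold = 25
  Event 8 (sale 11): sell min(11,42)=11. stock: 42 - 11 = 31. total_sold = 36
Final: stock = 31, total_sold = 36

Stock never reaches 0.

Answer: never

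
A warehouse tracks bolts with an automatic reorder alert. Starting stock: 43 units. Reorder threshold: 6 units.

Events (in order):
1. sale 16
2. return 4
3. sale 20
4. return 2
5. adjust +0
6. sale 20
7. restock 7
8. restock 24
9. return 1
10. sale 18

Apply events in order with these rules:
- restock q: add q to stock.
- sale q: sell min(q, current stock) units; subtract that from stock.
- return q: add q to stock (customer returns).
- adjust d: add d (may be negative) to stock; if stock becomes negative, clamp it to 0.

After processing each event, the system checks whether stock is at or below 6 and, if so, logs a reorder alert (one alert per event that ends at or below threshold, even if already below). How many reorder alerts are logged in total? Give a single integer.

Answer: 1

Derivation:
Processing events:
Start: stock = 43
  Event 1 (sale 16): sell min(16,43)=16. stock: 43 - 16 = 27. total_sold = 16
  Event 2 (return 4): 27 + 4 = 31
  Event 3 (sale 20): sell min(20,31)=20. stock: 31 - 20 = 11. total_sold = 36
  Event 4 (return 2): 11 + 2 = 13
  Event 5 (adjust +0): 13 + 0 = 13
  Event 6 (sale 20): sell min(20,13)=13. stock: 13 - 13 = 0. total_sold = 49
  Event 7 (restock 7): 0 + 7 = 7
  Event 8 (restock 24): 7 + 24 = 31
  Event 9 (return 1): 31 + 1 = 32
  Event 10 (sale 18): sell min(18,32)=18. stock: 32 - 18 = 14. total_sold = 67
Final: stock = 14, total_sold = 67

Checking against threshold 6:
  After event 1: stock=27 > 6
  After event 2: stock=31 > 6
  After event 3: stock=11 > 6
  After event 4: stock=13 > 6
  After event 5: stock=13 > 6
  After event 6: stock=0 <= 6 -> ALERT
  After event 7: stock=7 > 6
  After event 8: stock=31 > 6
  After event 9: stock=32 > 6
  After event 10: stock=14 > 6
Alert events: [6]. Count = 1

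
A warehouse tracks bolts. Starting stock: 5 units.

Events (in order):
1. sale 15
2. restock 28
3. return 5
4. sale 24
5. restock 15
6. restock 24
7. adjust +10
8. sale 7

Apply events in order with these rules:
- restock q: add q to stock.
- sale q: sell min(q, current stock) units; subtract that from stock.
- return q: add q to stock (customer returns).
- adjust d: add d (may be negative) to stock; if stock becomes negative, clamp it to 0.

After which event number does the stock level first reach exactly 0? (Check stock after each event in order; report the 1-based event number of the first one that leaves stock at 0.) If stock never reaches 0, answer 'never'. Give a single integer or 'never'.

Answer: 1

Derivation:
Processing events:
Start: stock = 5
  Event 1 (sale 15): sell min(15,5)=5. stock: 5 - 5 = 0. total_sold = 5
  Event 2 (restock 28): 0 + 28 = 28
  Event 3 (return 5): 28 + 5 = 33
  Event 4 (sale 24): sell min(24,33)=24. stock: 33 - 24 = 9. total_sold = 29
  Event 5 (restock 15): 9 + 15 = 24
  Event 6 (restock 24): 24 + 24 = 48
  Event 7 (adjust +10): 48 + 10 = 58
  Event 8 (sale 7): sell min(7,58)=7. stock: 58 - 7 = 51. total_sold = 36
Final: stock = 51, total_sold = 36

First zero at event 1.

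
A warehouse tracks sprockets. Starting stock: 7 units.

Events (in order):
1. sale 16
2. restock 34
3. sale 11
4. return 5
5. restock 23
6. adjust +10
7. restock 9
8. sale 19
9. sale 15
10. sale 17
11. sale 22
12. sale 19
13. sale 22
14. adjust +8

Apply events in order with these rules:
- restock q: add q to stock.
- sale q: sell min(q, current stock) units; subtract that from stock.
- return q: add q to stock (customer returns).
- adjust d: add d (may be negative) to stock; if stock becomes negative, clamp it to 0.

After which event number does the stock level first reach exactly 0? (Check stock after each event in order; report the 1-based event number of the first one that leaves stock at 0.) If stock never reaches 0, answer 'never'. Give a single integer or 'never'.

Answer: 1

Derivation:
Processing events:
Start: stock = 7
  Event 1 (sale 16): sell min(16,7)=7. stock: 7 - 7 = 0. total_sold = 7
  Event 2 (restock 34): 0 + 34 = 34
  Event 3 (sale 11): sell min(11,34)=11. stock: 34 - 11 = 23. total_sold = 18
  Event 4 (return 5): 23 + 5 = 28
  Event 5 (restock 23): 28 + 23 = 51
  Event 6 (adjust +10): 51 + 10 = 61
  Event 7 (restock 9): 61 + 9 = 70
  Event 8 (sale 19): sell min(19,70)=19. stock: 70 - 19 = 51. total_sold = 37
  Event 9 (sale 15): sell min(15,51)=15. stock: 51 - 15 = 36. total_sold = 52
  Event 10 (sale 17): sell min(17,36)=17. stock: 36 - 17 = 19. total_sold = 69
  Event 11 (sale 22): sell min(22,19)=19. stock: 19 - 19 = 0. total_sold = 88
  Event 12 (sale 19): sell min(19,0)=0. stock: 0 - 0 = 0. total_sold = 88
  Event 13 (sale 22): sell min(22,0)=0. stock: 0 - 0 = 0. total_sold = 88
  Event 14 (adjust +8): 0 + 8 = 8
Final: stock = 8, total_sold = 88

First zero at event 1.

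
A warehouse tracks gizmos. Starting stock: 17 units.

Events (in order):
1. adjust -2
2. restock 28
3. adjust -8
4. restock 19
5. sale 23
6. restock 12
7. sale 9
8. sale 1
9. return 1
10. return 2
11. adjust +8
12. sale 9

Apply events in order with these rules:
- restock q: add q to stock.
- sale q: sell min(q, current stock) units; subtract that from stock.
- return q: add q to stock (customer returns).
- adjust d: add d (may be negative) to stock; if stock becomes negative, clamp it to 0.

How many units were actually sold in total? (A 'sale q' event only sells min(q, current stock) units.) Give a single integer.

Answer: 42

Derivation:
Processing events:
Start: stock = 17
  Event 1 (adjust -2): 17 + -2 = 15
  Event 2 (restock 28): 15 + 28 = 43
  Event 3 (adjust -8): 43 + -8 = 35
  Event 4 (restock 19): 35 + 19 = 54
  Event 5 (sale 23): sell min(23,54)=23. stock: 54 - 23 = 31. total_sold = 23
  Event 6 (restock 12): 31 + 12 = 43
  Event 7 (sale 9): sell min(9,43)=9. stock: 43 - 9 = 34. total_sold = 32
  Event 8 (sale 1): sell min(1,34)=1. stock: 34 - 1 = 33. total_sold = 33
  Event 9 (return 1): 33 + 1 = 34
  Event 10 (return 2): 34 + 2 = 36
  Event 11 (adjust +8): 36 + 8 = 44
  Event 12 (sale 9): sell min(9,44)=9. stock: 44 - 9 = 35. total_sold = 42
Final: stock = 35, total_sold = 42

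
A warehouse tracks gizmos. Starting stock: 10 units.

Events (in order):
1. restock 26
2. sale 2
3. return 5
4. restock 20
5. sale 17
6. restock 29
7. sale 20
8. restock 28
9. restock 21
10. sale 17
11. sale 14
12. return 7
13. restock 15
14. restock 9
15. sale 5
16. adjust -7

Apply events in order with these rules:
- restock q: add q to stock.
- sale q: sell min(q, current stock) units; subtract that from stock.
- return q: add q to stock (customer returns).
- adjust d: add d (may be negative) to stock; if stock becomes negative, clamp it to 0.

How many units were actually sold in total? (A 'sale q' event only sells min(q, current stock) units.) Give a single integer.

Answer: 75

Derivation:
Processing events:
Start: stock = 10
  Event 1 (restock 26): 10 + 26 = 36
  Event 2 (sale 2): sell min(2,36)=2. stock: 36 - 2 = 34. total_sold = 2
  Event 3 (return 5): 34 + 5 = 39
  Event 4 (restock 20): 39 + 20 = 59
  Event 5 (sale 17): sell min(17,59)=17. stock: 59 - 17 = 42. total_sold = 19
  Event 6 (restock 29): 42 + 29 = 71
  Event 7 (sale 20): sell min(20,71)=20. stock: 71 - 20 = 51. total_sold = 39
  Event 8 (restock 28): 51 + 28 = 79
  Event 9 (restock 21): 79 + 21 = 100
  Event 10 (sale 17): sell min(17,100)=17. stock: 100 - 17 = 83. total_sold = 56
  Event 11 (sale 14): sell min(14,83)=14. stock: 83 - 14 = 69. total_sold = 70
  Event 12 (return 7): 69 + 7 = 76
  Event 13 (restock 15): 76 + 15 = 91
  Event 14 (restock 9): 91 + 9 = 100
  Event 15 (sale 5): sell min(5,100)=5. stock: 100 - 5 = 95. total_sold = 75
  Event 16 (adjust -7): 95 + -7 = 88
Final: stock = 88, total_sold = 75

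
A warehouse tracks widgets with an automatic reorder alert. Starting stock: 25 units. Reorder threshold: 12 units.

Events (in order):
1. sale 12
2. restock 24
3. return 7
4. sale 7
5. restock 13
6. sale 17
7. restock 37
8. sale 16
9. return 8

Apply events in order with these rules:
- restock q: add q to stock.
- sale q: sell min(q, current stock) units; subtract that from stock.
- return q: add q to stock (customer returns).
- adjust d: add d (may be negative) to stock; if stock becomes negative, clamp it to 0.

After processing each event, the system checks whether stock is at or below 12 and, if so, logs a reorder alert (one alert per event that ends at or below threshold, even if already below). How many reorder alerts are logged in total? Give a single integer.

Answer: 0

Derivation:
Processing events:
Start: stock = 25
  Event 1 (sale 12): sell min(12,25)=12. stock: 25 - 12 = 13. total_sold = 12
  Event 2 (restock 24): 13 + 24 = 37
  Event 3 (return 7): 37 + 7 = 44
  Event 4 (sale 7): sell min(7,44)=7. stock: 44 - 7 = 37. total_sold = 19
  Event 5 (restock 13): 37 + 13 = 50
  Event 6 (sale 17): sell min(17,50)=17. stock: 50 - 17 = 33. total_sold = 36
  Event 7 (restock 37): 33 + 37 = 70
  Event 8 (sale 16): sell min(16,70)=16. stock: 70 - 16 = 54. total_sold = 52
  Event 9 (return 8): 54 + 8 = 62
Final: stock = 62, total_sold = 52

Checking against threshold 12:
  After event 1: stock=13 > 12
  After event 2: stock=37 > 12
  After event 3: stock=44 > 12
  After event 4: stock=37 > 12
  After event 5: stock=50 > 12
  After event 6: stock=33 > 12
  After event 7: stock=70 > 12
  After event 8: stock=54 > 12
  After event 9: stock=62 > 12
Alert events: []. Count = 0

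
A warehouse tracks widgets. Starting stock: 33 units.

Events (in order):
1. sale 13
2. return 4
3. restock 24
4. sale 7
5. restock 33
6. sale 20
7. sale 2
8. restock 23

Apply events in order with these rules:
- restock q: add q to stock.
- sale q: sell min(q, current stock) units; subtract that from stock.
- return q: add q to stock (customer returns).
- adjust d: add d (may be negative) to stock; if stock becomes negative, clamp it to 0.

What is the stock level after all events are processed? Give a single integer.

Answer: 75

Derivation:
Processing events:
Start: stock = 33
  Event 1 (sale 13): sell min(13,33)=13. stock: 33 - 13 = 20. total_sold = 13
  Event 2 (return 4): 20 + 4 = 24
  Event 3 (restock 24): 24 + 24 = 48
  Event 4 (sale 7): sell min(7,48)=7. stock: 48 - 7 = 41. total_sold = 20
  Event 5 (restock 33): 41 + 33 = 74
  Event 6 (sale 20): sell min(20,74)=20. stock: 74 - 20 = 54. total_sold = 40
  Event 7 (sale 2): sell min(2,54)=2. stock: 54 - 2 = 52. total_sold = 42
  Event 8 (restock 23): 52 + 23 = 75
Final: stock = 75, total_sold = 42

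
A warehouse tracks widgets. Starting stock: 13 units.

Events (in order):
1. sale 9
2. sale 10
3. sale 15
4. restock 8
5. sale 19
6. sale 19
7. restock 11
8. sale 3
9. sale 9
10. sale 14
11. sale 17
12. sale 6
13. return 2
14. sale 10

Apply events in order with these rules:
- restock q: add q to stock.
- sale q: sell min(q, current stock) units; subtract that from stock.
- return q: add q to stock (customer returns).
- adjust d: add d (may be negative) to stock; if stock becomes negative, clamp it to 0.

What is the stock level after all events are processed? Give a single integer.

Processing events:
Start: stock = 13
  Event 1 (sale 9): sell min(9,13)=9. stock: 13 - 9 = 4. total_sold = 9
  Event 2 (sale 10): sell min(10,4)=4. stock: 4 - 4 = 0. total_sold = 13
  Event 3 (sale 15): sell min(15,0)=0. stock: 0 - 0 = 0. total_sold = 13
  Event 4 (restock 8): 0 + 8 = 8
  Event 5 (sale 19): sell min(19,8)=8. stock: 8 - 8 = 0. total_sold = 21
  Event 6 (sale 19): sell min(19,0)=0. stock: 0 - 0 = 0. total_sold = 21
  Event 7 (restock 11): 0 + 11 = 11
  Event 8 (sale 3): sell min(3,11)=3. stock: 11 - 3 = 8. total_sold = 24
  Event 9 (sale 9): sell min(9,8)=8. stock: 8 - 8 = 0. total_sold = 32
  Event 10 (sale 14): sell min(14,0)=0. stock: 0 - 0 = 0. total_sold = 32
  Event 11 (sale 17): sell min(17,0)=0. stock: 0 - 0 = 0. total_sold = 32
  Event 12 (sale 6): sell min(6,0)=0. stock: 0 - 0 = 0. total_sold = 32
  Event 13 (return 2): 0 + 2 = 2
  Event 14 (sale 10): sell min(10,2)=2. stock: 2 - 2 = 0. total_sold = 34
Final: stock = 0, total_sold = 34

Answer: 0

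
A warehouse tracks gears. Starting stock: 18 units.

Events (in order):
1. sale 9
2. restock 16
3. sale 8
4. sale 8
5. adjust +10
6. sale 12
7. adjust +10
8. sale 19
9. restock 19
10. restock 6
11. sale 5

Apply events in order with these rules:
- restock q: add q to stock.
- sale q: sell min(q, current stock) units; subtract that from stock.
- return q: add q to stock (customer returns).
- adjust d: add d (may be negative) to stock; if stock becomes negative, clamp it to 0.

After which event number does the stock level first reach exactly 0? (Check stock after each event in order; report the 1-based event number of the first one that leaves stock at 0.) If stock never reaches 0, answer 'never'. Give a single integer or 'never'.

Processing events:
Start: stock = 18
  Event 1 (sale 9): sell min(9,18)=9. stock: 18 - 9 = 9. total_sold = 9
  Event 2 (restock 16): 9 + 16 = 25
  Event 3 (sale 8): sell min(8,25)=8. stock: 25 - 8 = 17. total_sold = 17
  Event 4 (sale 8): sell min(8,17)=8. stock: 17 - 8 = 9. total_sold = 25
  Event 5 (adjust +10): 9 + 10 = 19
  Event 6 (sale 12): sell min(12,19)=12. stock: 19 - 12 = 7. total_sold = 37
  Event 7 (adjust +10): 7 + 10 = 17
  Event 8 (sale 19): sell min(19,17)=17. stock: 17 - 17 = 0. total_sold = 54
  Event 9 (restock 19): 0 + 19 = 19
  Event 10 (restock 6): 19 + 6 = 25
  Event 11 (sale 5): sell min(5,25)=5. stock: 25 - 5 = 20. total_sold = 59
Final: stock = 20, total_sold = 59

First zero at event 8.

Answer: 8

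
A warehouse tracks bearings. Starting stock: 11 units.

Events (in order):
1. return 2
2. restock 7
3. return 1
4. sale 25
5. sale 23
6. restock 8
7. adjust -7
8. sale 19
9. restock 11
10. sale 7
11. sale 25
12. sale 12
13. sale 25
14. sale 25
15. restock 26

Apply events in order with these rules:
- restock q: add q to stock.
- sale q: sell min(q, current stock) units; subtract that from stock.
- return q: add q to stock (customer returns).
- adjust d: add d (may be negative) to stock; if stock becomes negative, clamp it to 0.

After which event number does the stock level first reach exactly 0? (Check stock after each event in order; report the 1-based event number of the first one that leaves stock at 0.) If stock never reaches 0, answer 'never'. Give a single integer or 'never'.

Answer: 4

Derivation:
Processing events:
Start: stock = 11
  Event 1 (return 2): 11 + 2 = 13
  Event 2 (restock 7): 13 + 7 = 20
  Event 3 (return 1): 20 + 1 = 21
  Event 4 (sale 25): sell min(25,21)=21. stock: 21 - 21 = 0. total_sold = 21
  Event 5 (sale 23): sell min(23,0)=0. stock: 0 - 0 = 0. total_sold = 21
  Event 6 (restock 8): 0 + 8 = 8
  Event 7 (adjust -7): 8 + -7 = 1
  Event 8 (sale 19): sell min(19,1)=1. stock: 1 - 1 = 0. total_sold = 22
  Event 9 (restock 11): 0 + 11 = 11
  Event 10 (sale 7): sell min(7,11)=7. stock: 11 - 7 = 4. total_sold = 29
  Event 11 (sale 25): sell min(25,4)=4. stock: 4 - 4 = 0. total_sold = 33
  Event 12 (sale 12): sell min(12,0)=0. stock: 0 - 0 = 0. total_sold = 33
  Event 13 (sale 25): sell min(25,0)=0. stock: 0 - 0 = 0. total_sold = 33
  Event 14 (sale 25): sell min(25,0)=0. stock: 0 - 0 = 0. total_sold = 33
  Event 15 (restock 26): 0 + 26 = 26
Final: stock = 26, total_sold = 33

First zero at event 4.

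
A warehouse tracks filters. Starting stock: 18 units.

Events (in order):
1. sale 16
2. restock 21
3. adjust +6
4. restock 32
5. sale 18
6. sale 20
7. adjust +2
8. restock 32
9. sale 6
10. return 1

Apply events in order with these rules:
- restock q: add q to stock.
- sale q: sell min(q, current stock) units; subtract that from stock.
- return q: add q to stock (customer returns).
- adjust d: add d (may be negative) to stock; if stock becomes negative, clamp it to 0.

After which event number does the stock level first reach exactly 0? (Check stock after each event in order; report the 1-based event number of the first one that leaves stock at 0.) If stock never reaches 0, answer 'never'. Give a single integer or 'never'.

Processing events:
Start: stock = 18
  Event 1 (sale 16): sell min(16,18)=16. stock: 18 - 16 = 2. total_sold = 16
  Event 2 (restock 21): 2 + 21 = 23
  Event 3 (adjust +6): 23 + 6 = 29
  Event 4 (restock 32): 29 + 32 = 61
  Event 5 (sale 18): sell min(18,61)=18. stock: 61 - 18 = 43. total_sold = 34
  Event 6 (sale 20): sell min(20,43)=20. stock: 43 - 20 = 23. total_sold = 54
  Event 7 (adjust +2): 23 + 2 = 25
  Event 8 (restock 32): 25 + 32 = 57
  Event 9 (sale 6): sell min(6,57)=6. stock: 57 - 6 = 51. total_sold = 60
  Event 10 (return 1): 51 + 1 = 52
Final: stock = 52, total_sold = 60

Stock never reaches 0.

Answer: never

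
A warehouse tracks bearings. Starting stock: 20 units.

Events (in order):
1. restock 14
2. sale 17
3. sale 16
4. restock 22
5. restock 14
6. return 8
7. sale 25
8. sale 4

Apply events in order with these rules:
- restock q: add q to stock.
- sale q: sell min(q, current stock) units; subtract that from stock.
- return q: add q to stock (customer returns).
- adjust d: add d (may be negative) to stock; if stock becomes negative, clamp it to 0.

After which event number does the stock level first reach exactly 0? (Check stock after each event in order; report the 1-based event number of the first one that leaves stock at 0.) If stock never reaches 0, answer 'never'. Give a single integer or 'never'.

Answer: never

Derivation:
Processing events:
Start: stock = 20
  Event 1 (restock 14): 20 + 14 = 34
  Event 2 (sale 17): sell min(17,34)=17. stock: 34 - 17 = 17. total_sold = 17
  Event 3 (sale 16): sell min(16,17)=16. stock: 17 - 16 = 1. total_sold = 33
  Event 4 (restock 22): 1 + 22 = 23
  Event 5 (restock 14): 23 + 14 = 37
  Event 6 (return 8): 37 + 8 = 45
  Event 7 (sale 25): sell min(25,45)=25. stock: 45 - 25 = 20. total_sold = 58
  Event 8 (sale 4): sell min(4,20)=4. stock: 20 - 4 = 16. total_sold = 62
Final: stock = 16, total_sold = 62

Stock never reaches 0.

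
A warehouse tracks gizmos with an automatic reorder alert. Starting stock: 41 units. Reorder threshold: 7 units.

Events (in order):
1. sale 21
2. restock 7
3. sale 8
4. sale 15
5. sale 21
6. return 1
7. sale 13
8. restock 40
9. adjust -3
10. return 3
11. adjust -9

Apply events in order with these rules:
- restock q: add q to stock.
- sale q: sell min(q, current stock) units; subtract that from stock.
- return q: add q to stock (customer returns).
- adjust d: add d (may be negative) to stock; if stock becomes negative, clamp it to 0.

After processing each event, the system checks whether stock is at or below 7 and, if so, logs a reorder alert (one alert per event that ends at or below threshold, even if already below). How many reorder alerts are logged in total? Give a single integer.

Processing events:
Start: stock = 41
  Event 1 (sale 21): sell min(21,41)=21. stock: 41 - 21 = 20. total_sold = 21
  Event 2 (restock 7): 20 + 7 = 27
  Event 3 (sale 8): sell min(8,27)=8. stock: 27 - 8 = 19. total_sold = 29
  Event 4 (sale 15): sell min(15,19)=15. stock: 19 - 15 = 4. total_sold = 44
  Event 5 (sale 21): sell min(21,4)=4. stock: 4 - 4 = 0. total_sold = 48
  Event 6 (return 1): 0 + 1 = 1
  Event 7 (sale 13): sell min(13,1)=1. stock: 1 - 1 = 0. total_sold = 49
  Event 8 (restock 40): 0 + 40 = 40
  Event 9 (adjust -3): 40 + -3 = 37
  Event 10 (return 3): 37 + 3 = 40
  Event 11 (adjust -9): 40 + -9 = 31
Final: stock = 31, total_sold = 49

Checking against threshold 7:
  After event 1: stock=20 > 7
  After event 2: stock=27 > 7
  After event 3: stock=19 > 7
  After event 4: stock=4 <= 7 -> ALERT
  After event 5: stock=0 <= 7 -> ALERT
  After event 6: stock=1 <= 7 -> ALERT
  After event 7: stock=0 <= 7 -> ALERT
  After event 8: stock=40 > 7
  After event 9: stock=37 > 7
  After event 10: stock=40 > 7
  After event 11: stock=31 > 7
Alert events: [4, 5, 6, 7]. Count = 4

Answer: 4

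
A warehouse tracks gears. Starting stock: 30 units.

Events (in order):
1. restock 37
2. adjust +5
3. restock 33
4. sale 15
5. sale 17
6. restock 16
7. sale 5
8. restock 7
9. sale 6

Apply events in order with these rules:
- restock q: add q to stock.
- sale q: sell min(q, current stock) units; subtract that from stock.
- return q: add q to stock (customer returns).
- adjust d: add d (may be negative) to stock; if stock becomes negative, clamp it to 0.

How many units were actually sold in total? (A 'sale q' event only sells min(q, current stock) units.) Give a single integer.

Processing events:
Start: stock = 30
  Event 1 (restock 37): 30 + 37 = 67
  Event 2 (adjust +5): 67 + 5 = 72
  Event 3 (restock 33): 72 + 33 = 105
  Event 4 (sale 15): sell min(15,105)=15. stock: 105 - 15 = 90. total_sold = 15
  Event 5 (sale 17): sell min(17,90)=17. stock: 90 - 17 = 73. total_sold = 32
  Event 6 (restock 16): 73 + 16 = 89
  Event 7 (sale 5): sell min(5,89)=5. stock: 89 - 5 = 84. total_sold = 37
  Event 8 (restock 7): 84 + 7 = 91
  Event 9 (sale 6): sell min(6,91)=6. stock: 91 - 6 = 85. total_sold = 43
Final: stock = 85, total_sold = 43

Answer: 43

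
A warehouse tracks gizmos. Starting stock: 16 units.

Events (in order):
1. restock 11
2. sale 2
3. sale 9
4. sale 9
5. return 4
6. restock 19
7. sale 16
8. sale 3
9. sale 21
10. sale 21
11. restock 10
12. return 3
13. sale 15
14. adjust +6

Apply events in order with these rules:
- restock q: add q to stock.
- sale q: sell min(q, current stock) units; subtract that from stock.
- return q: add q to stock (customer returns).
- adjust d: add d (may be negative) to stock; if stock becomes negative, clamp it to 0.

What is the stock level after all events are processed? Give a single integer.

Answer: 6

Derivation:
Processing events:
Start: stock = 16
  Event 1 (restock 11): 16 + 11 = 27
  Event 2 (sale 2): sell min(2,27)=2. stock: 27 - 2 = 25. total_sold = 2
  Event 3 (sale 9): sell min(9,25)=9. stock: 25 - 9 = 16. total_sold = 11
  Event 4 (sale 9): sell min(9,16)=9. stock: 16 - 9 = 7. total_sold = 20
  Event 5 (return 4): 7 + 4 = 11
  Event 6 (restock 19): 11 + 19 = 30
  Event 7 (sale 16): sell min(16,30)=16. stock: 30 - 16 = 14. total_sold = 36
  Event 8 (sale 3): sell min(3,14)=3. stock: 14 - 3 = 11. total_sold = 39
  Event 9 (sale 21): sell min(21,11)=11. stock: 11 - 11 = 0. total_sold = 50
  Event 10 (sale 21): sell min(21,0)=0. stock: 0 - 0 = 0. total_sold = 50
  Event 11 (restock 10): 0 + 10 = 10
  Event 12 (return 3): 10 + 3 = 13
  Event 13 (sale 15): sell min(15,13)=13. stock: 13 - 13 = 0. total_sold = 63
  Event 14 (adjust +6): 0 + 6 = 6
Final: stock = 6, total_sold = 63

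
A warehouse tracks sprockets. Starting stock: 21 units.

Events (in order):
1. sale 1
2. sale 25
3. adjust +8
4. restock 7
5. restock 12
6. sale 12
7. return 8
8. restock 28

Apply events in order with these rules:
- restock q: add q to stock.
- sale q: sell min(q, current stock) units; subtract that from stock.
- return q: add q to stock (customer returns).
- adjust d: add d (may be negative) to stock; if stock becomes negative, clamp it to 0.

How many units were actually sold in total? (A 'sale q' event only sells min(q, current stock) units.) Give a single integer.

Processing events:
Start: stock = 21
  Event 1 (sale 1): sell min(1,21)=1. stock: 21 - 1 = 20. total_sold = 1
  Event 2 (sale 25): sell min(25,20)=20. stock: 20 - 20 = 0. total_sold = 21
  Event 3 (adjust +8): 0 + 8 = 8
  Event 4 (restock 7): 8 + 7 = 15
  Event 5 (restock 12): 15 + 12 = 27
  Event 6 (sale 12): sell min(12,27)=12. stock: 27 - 12 = 15. total_sold = 33
  Event 7 (return 8): 15 + 8 = 23
  Event 8 (restock 28): 23 + 28 = 51
Final: stock = 51, total_sold = 33

Answer: 33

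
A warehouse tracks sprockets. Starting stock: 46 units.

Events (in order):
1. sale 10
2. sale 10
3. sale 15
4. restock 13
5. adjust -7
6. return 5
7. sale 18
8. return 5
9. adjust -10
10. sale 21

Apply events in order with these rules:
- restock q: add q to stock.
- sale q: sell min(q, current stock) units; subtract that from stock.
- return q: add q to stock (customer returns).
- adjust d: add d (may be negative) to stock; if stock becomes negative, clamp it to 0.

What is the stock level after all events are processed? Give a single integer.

Answer: 0

Derivation:
Processing events:
Start: stock = 46
  Event 1 (sale 10): sell min(10,46)=10. stock: 46 - 10 = 36. total_sold = 10
  Event 2 (sale 10): sell min(10,36)=10. stock: 36 - 10 = 26. total_sold = 20
  Event 3 (sale 15): sell min(15,26)=15. stock: 26 - 15 = 11. total_sold = 35
  Event 4 (restock 13): 11 + 13 = 24
  Event 5 (adjust -7): 24 + -7 = 17
  Event 6 (return 5): 17 + 5 = 22
  Event 7 (sale 18): sell min(18,22)=18. stock: 22 - 18 = 4. total_sold = 53
  Event 8 (return 5): 4 + 5 = 9
  Event 9 (adjust -10): 9 + -10 = 0 (clamped to 0)
  Event 10 (sale 21): sell min(21,0)=0. stock: 0 - 0 = 0. total_sold = 53
Final: stock = 0, total_sold = 53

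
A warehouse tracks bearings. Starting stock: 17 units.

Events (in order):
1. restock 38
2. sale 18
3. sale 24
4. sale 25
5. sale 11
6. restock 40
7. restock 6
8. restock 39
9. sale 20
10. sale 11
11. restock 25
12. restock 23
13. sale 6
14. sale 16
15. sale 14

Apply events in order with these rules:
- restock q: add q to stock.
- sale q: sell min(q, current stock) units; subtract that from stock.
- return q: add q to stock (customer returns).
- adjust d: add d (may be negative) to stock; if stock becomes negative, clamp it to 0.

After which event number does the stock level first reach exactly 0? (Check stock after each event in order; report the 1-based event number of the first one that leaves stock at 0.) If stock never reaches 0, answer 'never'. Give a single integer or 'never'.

Answer: 4

Derivation:
Processing events:
Start: stock = 17
  Event 1 (restock 38): 17 + 38 = 55
  Event 2 (sale 18): sell min(18,55)=18. stock: 55 - 18 = 37. total_sold = 18
  Event 3 (sale 24): sell min(24,37)=24. stock: 37 - 24 = 13. total_sold = 42
  Event 4 (sale 25): sell min(25,13)=13. stock: 13 - 13 = 0. total_sold = 55
  Event 5 (sale 11): sell min(11,0)=0. stock: 0 - 0 = 0. total_sold = 55
  Event 6 (restock 40): 0 + 40 = 40
  Event 7 (restock 6): 40 + 6 = 46
  Event 8 (restock 39): 46 + 39 = 85
  Event 9 (sale 20): sell min(20,85)=20. stock: 85 - 20 = 65. total_sold = 75
  Event 10 (sale 11): sell min(11,65)=11. stock: 65 - 11 = 54. total_sold = 86
  Event 11 (restock 25): 54 + 25 = 79
  Event 12 (restock 23): 79 + 23 = 102
  Event 13 (sale 6): sell min(6,102)=6. stock: 102 - 6 = 96. total_sold = 92
  Event 14 (sale 16): sell min(16,96)=16. stock: 96 - 16 = 80. total_sold = 108
  Event 15 (sale 14): sell min(14,80)=14. stock: 80 - 14 = 66. total_sold = 122
Final: stock = 66, total_sold = 122

First zero at event 4.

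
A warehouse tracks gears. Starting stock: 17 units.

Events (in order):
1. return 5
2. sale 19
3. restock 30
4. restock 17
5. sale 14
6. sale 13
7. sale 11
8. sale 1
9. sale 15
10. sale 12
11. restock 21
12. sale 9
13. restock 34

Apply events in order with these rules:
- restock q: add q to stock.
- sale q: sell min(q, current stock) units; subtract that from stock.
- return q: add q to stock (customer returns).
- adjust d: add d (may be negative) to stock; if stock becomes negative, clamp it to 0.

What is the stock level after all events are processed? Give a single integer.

Processing events:
Start: stock = 17
  Event 1 (return 5): 17 + 5 = 22
  Event 2 (sale 19): sell min(19,22)=19. stock: 22 - 19 = 3. total_sold = 19
  Event 3 (restock 30): 3 + 30 = 33
  Event 4 (restock 17): 33 + 17 = 50
  Event 5 (sale 14): sell min(14,50)=14. stock: 50 - 14 = 36. total_sold = 33
  Event 6 (sale 13): sell min(13,36)=13. stock: 36 - 13 = 23. total_sold = 46
  Event 7 (sale 11): sell min(11,23)=11. stock: 23 - 11 = 12. total_sold = 57
  Event 8 (sale 1): sell min(1,12)=1. stock: 12 - 1 = 11. total_sold = 58
  Event 9 (sale 15): sell min(15,11)=11. stock: 11 - 11 = 0. total_sold = 69
  Event 10 (sale 12): sell min(12,0)=0. stock: 0 - 0 = 0. total_sold = 69
  Event 11 (restock 21): 0 + 21 = 21
  Event 12 (sale 9): sell min(9,21)=9. stock: 21 - 9 = 12. total_sold = 78
  Event 13 (restock 34): 12 + 34 = 46
Final: stock = 46, total_sold = 78

Answer: 46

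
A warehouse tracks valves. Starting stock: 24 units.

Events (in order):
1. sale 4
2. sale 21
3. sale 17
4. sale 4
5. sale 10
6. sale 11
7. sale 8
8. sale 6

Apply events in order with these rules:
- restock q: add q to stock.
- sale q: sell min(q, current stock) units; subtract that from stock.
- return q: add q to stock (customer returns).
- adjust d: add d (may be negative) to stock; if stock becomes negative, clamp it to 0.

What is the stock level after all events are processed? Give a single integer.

Answer: 0

Derivation:
Processing events:
Start: stock = 24
  Event 1 (sale 4): sell min(4,24)=4. stock: 24 - 4 = 20. total_sold = 4
  Event 2 (sale 21): sell min(21,20)=20. stock: 20 - 20 = 0. total_sold = 24
  Event 3 (sale 17): sell min(17,0)=0. stock: 0 - 0 = 0. total_sold = 24
  Event 4 (sale 4): sell min(4,0)=0. stock: 0 - 0 = 0. total_sold = 24
  Event 5 (sale 10): sell min(10,0)=0. stock: 0 - 0 = 0. total_sold = 24
  Event 6 (sale 11): sell min(11,0)=0. stock: 0 - 0 = 0. total_sold = 24
  Event 7 (sale 8): sell min(8,0)=0. stock: 0 - 0 = 0. total_sold = 24
  Event 8 (sale 6): sell min(6,0)=0. stock: 0 - 0 = 0. total_sold = 24
Final: stock = 0, total_sold = 24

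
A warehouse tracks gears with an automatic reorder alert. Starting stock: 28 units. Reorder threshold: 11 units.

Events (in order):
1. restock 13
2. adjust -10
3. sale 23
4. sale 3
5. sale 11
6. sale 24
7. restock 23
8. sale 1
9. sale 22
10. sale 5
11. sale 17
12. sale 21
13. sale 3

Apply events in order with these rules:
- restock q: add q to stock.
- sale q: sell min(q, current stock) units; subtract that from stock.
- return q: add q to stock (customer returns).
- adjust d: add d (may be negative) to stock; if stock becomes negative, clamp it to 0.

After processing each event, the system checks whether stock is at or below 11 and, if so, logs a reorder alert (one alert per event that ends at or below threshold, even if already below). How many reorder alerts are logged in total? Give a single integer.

Answer: 9

Derivation:
Processing events:
Start: stock = 28
  Event 1 (restock 13): 28 + 13 = 41
  Event 2 (adjust -10): 41 + -10 = 31
  Event 3 (sale 23): sell min(23,31)=23. stock: 31 - 23 = 8. total_sold = 23
  Event 4 (sale 3): sell min(3,8)=3. stock: 8 - 3 = 5. total_sold = 26
  Event 5 (sale 11): sell min(11,5)=5. stock: 5 - 5 = 0. total_sold = 31
  Event 6 (sale 24): sell min(24,0)=0. stock: 0 - 0 = 0. total_sold = 31
  Event 7 (restock 23): 0 + 23 = 23
  Event 8 (sale 1): sell min(1,23)=1. stock: 23 - 1 = 22. total_sold = 32
  Event 9 (sale 22): sell min(22,22)=22. stock: 22 - 22 = 0. total_sold = 54
  Event 10 (sale 5): sell min(5,0)=0. stock: 0 - 0 = 0. total_sold = 54
  Event 11 (sale 17): sell min(17,0)=0. stock: 0 - 0 = 0. total_sold = 54
  Event 12 (sale 21): sell min(21,0)=0. stock: 0 - 0 = 0. total_sold = 54
  Event 13 (sale 3): sell min(3,0)=0. stock: 0 - 0 = 0. total_sold = 54
Final: stock = 0, total_sold = 54

Checking against threshold 11:
  After event 1: stock=41 > 11
  After event 2: stock=31 > 11
  After event 3: stock=8 <= 11 -> ALERT
  After event 4: stock=5 <= 11 -> ALERT
  After event 5: stock=0 <= 11 -> ALERT
  After event 6: stock=0 <= 11 -> ALERT
  After event 7: stock=23 > 11
  After event 8: stock=22 > 11
  After event 9: stock=0 <= 11 -> ALERT
  After event 10: stock=0 <= 11 -> ALERT
  After event 11: stock=0 <= 11 -> ALERT
  After event 12: stock=0 <= 11 -> ALERT
  After event 13: stock=0 <= 11 -> ALERT
Alert events: [3, 4, 5, 6, 9, 10, 11, 12, 13]. Count = 9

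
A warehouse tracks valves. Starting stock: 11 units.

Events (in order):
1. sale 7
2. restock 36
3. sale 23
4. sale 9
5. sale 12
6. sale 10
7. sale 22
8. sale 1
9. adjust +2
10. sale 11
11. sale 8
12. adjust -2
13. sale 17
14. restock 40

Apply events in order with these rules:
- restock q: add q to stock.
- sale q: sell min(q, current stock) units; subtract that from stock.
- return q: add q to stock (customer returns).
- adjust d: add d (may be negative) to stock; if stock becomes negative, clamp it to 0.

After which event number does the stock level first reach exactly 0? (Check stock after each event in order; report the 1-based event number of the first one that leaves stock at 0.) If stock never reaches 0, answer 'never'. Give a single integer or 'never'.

Answer: 5

Derivation:
Processing events:
Start: stock = 11
  Event 1 (sale 7): sell min(7,11)=7. stock: 11 - 7 = 4. total_sold = 7
  Event 2 (restock 36): 4 + 36 = 40
  Event 3 (sale 23): sell min(23,40)=23. stock: 40 - 23 = 17. total_sold = 30
  Event 4 (sale 9): sell min(9,17)=9. stock: 17 - 9 = 8. total_sold = 39
  Event 5 (sale 12): sell min(12,8)=8. stock: 8 - 8 = 0. total_sold = 47
  Event 6 (sale 10): sell min(10,0)=0. stock: 0 - 0 = 0. total_sold = 47
  Event 7 (sale 22): sell min(22,0)=0. stock: 0 - 0 = 0. total_sold = 47
  Event 8 (sale 1): sell min(1,0)=0. stock: 0 - 0 = 0. total_sold = 47
  Event 9 (adjust +2): 0 + 2 = 2
  Event 10 (sale 11): sell min(11,2)=2. stock: 2 - 2 = 0. total_sold = 49
  Event 11 (sale 8): sell min(8,0)=0. stock: 0 - 0 = 0. total_sold = 49
  Event 12 (adjust -2): 0 + -2 = 0 (clamped to 0)
  Event 13 (sale 17): sell min(17,0)=0. stock: 0 - 0 = 0. total_sold = 49
  Event 14 (restock 40): 0 + 40 = 40
Final: stock = 40, total_sold = 49

First zero at event 5.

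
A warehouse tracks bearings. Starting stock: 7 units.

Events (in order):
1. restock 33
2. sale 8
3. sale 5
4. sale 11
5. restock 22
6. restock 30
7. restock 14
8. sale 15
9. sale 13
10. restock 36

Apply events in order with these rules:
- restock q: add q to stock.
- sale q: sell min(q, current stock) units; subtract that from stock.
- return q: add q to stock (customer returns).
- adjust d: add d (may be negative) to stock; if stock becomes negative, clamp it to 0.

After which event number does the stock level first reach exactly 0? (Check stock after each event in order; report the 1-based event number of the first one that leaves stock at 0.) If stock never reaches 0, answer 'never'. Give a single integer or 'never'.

Processing events:
Start: stock = 7
  Event 1 (restock 33): 7 + 33 = 40
  Event 2 (sale 8): sell min(8,40)=8. stock: 40 - 8 = 32. total_sold = 8
  Event 3 (sale 5): sell min(5,32)=5. stock: 32 - 5 = 27. total_sold = 13
  Event 4 (sale 11): sell min(11,27)=11. stock: 27 - 11 = 16. total_sold = 24
  Event 5 (restock 22): 16 + 22 = 38
  Event 6 (restock 30): 38 + 30 = 68
  Event 7 (restock 14): 68 + 14 = 82
  Event 8 (sale 15): sell min(15,82)=15. stock: 82 - 15 = 67. total_sold = 39
  Event 9 (sale 13): sell min(13,67)=13. stock: 67 - 13 = 54. total_sold = 52
  Event 10 (restock 36): 54 + 36 = 90
Final: stock = 90, total_sold = 52

Stock never reaches 0.

Answer: never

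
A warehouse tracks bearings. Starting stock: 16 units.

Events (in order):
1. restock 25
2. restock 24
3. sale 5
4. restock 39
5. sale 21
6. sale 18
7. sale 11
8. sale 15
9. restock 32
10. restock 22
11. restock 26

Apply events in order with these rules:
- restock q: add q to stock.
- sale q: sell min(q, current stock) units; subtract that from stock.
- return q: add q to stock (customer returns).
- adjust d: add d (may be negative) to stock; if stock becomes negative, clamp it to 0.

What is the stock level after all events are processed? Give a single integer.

Answer: 114

Derivation:
Processing events:
Start: stock = 16
  Event 1 (restock 25): 16 + 25 = 41
  Event 2 (restock 24): 41 + 24 = 65
  Event 3 (sale 5): sell min(5,65)=5. stock: 65 - 5 = 60. total_sold = 5
  Event 4 (restock 39): 60 + 39 = 99
  Event 5 (sale 21): sell min(21,99)=21. stock: 99 - 21 = 78. total_sold = 26
  Event 6 (sale 18): sell min(18,78)=18. stock: 78 - 18 = 60. total_sold = 44
  Event 7 (sale 11): sell min(11,60)=11. stock: 60 - 11 = 49. total_sold = 55
  Event 8 (sale 15): sell min(15,49)=15. stock: 49 - 15 = 34. total_sold = 70
  Event 9 (restock 32): 34 + 32 = 66
  Event 10 (restock 22): 66 + 22 = 88
  Event 11 (restock 26): 88 + 26 = 114
Final: stock = 114, total_sold = 70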